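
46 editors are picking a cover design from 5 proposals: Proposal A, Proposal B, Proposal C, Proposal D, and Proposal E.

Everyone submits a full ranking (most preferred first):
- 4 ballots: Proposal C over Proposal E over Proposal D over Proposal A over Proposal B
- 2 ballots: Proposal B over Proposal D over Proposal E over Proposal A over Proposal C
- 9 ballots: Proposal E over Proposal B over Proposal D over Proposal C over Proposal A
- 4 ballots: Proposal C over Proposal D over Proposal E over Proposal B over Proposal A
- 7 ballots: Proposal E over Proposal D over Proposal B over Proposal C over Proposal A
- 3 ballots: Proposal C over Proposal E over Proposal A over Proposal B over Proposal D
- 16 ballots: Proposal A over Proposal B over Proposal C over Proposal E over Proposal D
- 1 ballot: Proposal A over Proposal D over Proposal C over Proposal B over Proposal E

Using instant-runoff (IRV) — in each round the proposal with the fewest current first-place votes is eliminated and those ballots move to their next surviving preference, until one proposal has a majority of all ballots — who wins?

Proposal E

Round 1: Proposal A 17, Proposal B 2, Proposal C 11, Proposal D 0, Proposal E 16. Proposal D eliminated.
Round 2: Proposal A 17, Proposal B 2, Proposal C 11, Proposal E 16. Proposal B eliminated.
Round 3: Proposal A 17, Proposal C 11, Proposal E 18. Proposal C eliminated.
Round 4: Proposal A 17, Proposal E 29. Proposal E has a majority (≥24).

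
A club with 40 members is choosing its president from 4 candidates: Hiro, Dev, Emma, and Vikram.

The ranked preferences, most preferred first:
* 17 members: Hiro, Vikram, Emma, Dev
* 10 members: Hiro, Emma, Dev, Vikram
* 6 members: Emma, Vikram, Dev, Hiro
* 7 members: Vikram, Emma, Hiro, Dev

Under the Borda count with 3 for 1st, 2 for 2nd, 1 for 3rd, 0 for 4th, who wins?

Hiro: 17×3 + 10×3 + 6×0 + 7×1 = 88
Dev: 17×0 + 10×1 + 6×1 + 7×0 = 16
Emma: 17×1 + 10×2 + 6×3 + 7×2 = 69
Vikram: 17×2 + 10×0 + 6×2 + 7×3 = 67

Hiro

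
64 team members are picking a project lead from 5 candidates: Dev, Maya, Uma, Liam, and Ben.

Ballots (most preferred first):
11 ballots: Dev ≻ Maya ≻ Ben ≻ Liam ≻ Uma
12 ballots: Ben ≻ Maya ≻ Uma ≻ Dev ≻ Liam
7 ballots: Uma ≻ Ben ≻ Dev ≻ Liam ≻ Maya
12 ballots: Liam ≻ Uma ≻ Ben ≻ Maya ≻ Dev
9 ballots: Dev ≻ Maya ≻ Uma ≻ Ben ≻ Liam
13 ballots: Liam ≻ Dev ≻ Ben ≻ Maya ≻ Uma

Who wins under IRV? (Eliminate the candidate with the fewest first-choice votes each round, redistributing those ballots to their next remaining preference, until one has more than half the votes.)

Dev

Round 1: Dev 20, Maya 0, Uma 7, Liam 25, Ben 12. Maya eliminated.
Round 2: Dev 20, Uma 7, Liam 25, Ben 12. Uma eliminated.
Round 3: Dev 20, Liam 25, Ben 19. Ben eliminated.
Round 4: Dev 39, Liam 25. Dev has a majority (≥33).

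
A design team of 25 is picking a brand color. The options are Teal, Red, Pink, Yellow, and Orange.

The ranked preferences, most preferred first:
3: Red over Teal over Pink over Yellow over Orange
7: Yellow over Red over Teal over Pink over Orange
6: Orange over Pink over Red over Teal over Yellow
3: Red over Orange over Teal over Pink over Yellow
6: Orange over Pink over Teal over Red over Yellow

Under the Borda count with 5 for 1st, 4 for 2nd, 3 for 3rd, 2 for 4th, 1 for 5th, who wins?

Red

Teal: 3×4 + 7×3 + 6×2 + 3×3 + 6×3 = 72
Red: 3×5 + 7×4 + 6×3 + 3×5 + 6×2 = 88
Pink: 3×3 + 7×2 + 6×4 + 3×2 + 6×4 = 77
Yellow: 3×2 + 7×5 + 6×1 + 3×1 + 6×1 = 56
Orange: 3×1 + 7×1 + 6×5 + 3×4 + 6×5 = 82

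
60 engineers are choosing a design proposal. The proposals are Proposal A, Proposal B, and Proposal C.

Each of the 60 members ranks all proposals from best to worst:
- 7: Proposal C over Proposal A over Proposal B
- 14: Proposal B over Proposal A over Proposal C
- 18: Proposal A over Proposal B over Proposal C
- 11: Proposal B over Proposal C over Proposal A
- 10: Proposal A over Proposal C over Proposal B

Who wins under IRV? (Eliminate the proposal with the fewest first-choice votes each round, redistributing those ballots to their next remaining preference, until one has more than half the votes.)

Round 1: Proposal A 28, Proposal B 25, Proposal C 7. Proposal C eliminated.
Round 2: Proposal A 35, Proposal B 25. Proposal A has a majority (≥31).

Proposal A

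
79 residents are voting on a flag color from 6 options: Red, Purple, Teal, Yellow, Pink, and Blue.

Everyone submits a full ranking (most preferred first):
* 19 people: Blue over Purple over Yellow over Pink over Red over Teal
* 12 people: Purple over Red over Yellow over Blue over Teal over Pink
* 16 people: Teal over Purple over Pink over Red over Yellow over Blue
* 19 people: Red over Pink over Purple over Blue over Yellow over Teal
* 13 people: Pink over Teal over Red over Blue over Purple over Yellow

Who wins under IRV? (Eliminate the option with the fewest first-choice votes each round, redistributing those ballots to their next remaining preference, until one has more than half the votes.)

Round 1: Red 19, Purple 12, Teal 16, Yellow 0, Pink 13, Blue 19. Yellow eliminated.
Round 2: Red 19, Purple 12, Teal 16, Pink 13, Blue 19. Purple eliminated.
Round 3: Red 31, Teal 16, Pink 13, Blue 19. Pink eliminated.
Round 4: Red 31, Teal 29, Blue 19. Blue eliminated.
Round 5: Red 50, Teal 29. Red has a majority (≥40).

Red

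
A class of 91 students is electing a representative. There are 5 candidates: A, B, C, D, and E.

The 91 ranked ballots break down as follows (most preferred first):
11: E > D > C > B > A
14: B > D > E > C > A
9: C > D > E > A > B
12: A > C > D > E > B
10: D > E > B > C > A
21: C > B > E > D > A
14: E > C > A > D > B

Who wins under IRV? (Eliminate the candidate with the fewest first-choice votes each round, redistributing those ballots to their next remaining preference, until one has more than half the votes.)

Round 1: A 12, B 14, C 30, D 10, E 25. D eliminated.
Round 2: A 12, B 14, C 30, E 35. A eliminated.
Round 3: B 14, C 42, E 35. B eliminated.
Round 4: C 42, E 49. E has a majority (≥46).

E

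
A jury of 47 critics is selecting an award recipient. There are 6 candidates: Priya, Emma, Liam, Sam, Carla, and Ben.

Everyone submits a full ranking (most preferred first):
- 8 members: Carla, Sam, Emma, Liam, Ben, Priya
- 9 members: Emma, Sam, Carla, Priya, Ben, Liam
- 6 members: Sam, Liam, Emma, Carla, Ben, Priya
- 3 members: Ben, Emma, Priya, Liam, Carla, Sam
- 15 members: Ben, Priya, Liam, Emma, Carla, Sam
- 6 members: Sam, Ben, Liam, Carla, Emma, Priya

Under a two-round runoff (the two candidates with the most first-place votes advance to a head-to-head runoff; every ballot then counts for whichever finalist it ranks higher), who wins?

Sam

Round 1 first-place votes: Priya 0, Emma 9, Liam 0, Sam 12, Carla 8, Ben 18. Ben and Sam advance.
Runoff: Ben is ranked above Sam on 18 ballots, Sam above Ben on 29.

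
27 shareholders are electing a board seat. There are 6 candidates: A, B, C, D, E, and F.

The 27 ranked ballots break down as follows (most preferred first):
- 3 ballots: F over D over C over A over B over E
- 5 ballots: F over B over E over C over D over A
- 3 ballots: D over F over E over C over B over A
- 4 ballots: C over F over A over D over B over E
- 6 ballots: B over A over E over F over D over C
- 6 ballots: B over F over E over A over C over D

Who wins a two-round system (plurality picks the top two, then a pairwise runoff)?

F

Round 1 first-place votes: A 0, B 12, C 4, D 3, E 0, F 8. B and F advance.
Runoff: B is ranked above F on 12 ballots, F above B on 15.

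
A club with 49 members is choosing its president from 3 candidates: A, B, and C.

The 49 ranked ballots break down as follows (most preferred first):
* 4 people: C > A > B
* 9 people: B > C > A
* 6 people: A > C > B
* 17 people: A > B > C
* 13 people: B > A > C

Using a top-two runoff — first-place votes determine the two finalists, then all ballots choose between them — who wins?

Round 1 first-place votes: A 23, B 22, C 4. A and B advance.
Runoff: A is ranked above B on 27 ballots, B above A on 22.

A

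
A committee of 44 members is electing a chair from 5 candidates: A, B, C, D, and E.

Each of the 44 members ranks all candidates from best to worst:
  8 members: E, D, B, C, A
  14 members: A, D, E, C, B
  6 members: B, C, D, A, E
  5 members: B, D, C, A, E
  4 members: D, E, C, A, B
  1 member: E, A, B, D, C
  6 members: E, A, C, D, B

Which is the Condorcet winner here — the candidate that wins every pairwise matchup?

D vs A: 23–21
D vs B: 32–12
D vs C: 32–12
D vs E: 29–15
D beats every other candidate.

D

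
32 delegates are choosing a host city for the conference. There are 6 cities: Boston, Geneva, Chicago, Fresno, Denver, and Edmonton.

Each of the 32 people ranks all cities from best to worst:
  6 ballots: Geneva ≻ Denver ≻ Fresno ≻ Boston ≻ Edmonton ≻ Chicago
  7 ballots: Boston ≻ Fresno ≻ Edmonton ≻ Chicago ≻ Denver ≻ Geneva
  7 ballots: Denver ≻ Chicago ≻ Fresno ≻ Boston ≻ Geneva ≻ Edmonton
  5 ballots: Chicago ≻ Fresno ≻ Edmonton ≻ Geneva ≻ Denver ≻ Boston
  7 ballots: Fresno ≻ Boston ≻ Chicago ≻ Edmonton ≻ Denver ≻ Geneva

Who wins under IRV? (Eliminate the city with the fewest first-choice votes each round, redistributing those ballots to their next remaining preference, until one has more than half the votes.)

Fresno

Round 1: Boston 7, Geneva 6, Chicago 5, Fresno 7, Denver 7, Edmonton 0. Edmonton eliminated.
Round 2: Boston 7, Geneva 6, Chicago 5, Fresno 7, Denver 7. Chicago eliminated.
Round 3: Boston 7, Geneva 6, Fresno 12, Denver 7. Geneva eliminated.
Round 4: Boston 7, Fresno 12, Denver 13. Boston eliminated.
Round 5: Fresno 19, Denver 13. Fresno has a majority (≥17).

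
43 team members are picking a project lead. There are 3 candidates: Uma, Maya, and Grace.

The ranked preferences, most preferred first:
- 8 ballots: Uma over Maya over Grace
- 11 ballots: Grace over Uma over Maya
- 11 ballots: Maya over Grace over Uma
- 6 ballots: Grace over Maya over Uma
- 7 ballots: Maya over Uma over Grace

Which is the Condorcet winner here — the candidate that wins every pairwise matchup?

Maya vs Uma: 24–19
Maya vs Grace: 26–17
Maya beats every other candidate.

Maya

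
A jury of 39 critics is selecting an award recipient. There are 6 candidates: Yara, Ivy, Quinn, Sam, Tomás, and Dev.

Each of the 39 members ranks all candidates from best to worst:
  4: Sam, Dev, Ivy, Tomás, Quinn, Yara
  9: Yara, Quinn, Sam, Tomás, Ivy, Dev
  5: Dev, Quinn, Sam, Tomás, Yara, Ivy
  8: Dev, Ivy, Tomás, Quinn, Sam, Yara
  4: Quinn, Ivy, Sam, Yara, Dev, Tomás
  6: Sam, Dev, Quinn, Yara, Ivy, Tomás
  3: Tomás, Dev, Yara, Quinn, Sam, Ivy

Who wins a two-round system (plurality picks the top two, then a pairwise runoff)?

Round 1 first-place votes: Yara 9, Ivy 0, Quinn 4, Sam 10, Tomás 3, Dev 13. Dev and Sam advance.
Runoff: Dev is ranked above Sam on 16 ballots, Sam above Dev on 23.

Sam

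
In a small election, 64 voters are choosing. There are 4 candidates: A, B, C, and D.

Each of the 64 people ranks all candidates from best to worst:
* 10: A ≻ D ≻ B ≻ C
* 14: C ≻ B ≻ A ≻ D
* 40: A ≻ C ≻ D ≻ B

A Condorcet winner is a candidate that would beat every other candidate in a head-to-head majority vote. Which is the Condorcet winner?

A vs B: 50–14
A vs C: 50–14
A vs D: 64–0
A beats every other candidate.

A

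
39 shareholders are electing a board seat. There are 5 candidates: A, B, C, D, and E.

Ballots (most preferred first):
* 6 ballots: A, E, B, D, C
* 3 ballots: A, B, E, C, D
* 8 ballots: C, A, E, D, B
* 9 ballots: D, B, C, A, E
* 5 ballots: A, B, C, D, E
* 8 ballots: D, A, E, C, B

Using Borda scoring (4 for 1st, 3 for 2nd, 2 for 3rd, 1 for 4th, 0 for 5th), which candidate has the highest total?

A: 6×4 + 3×4 + 8×3 + 9×1 + 5×4 + 8×3 = 113
B: 6×2 + 3×3 + 8×0 + 9×3 + 5×3 + 8×0 = 63
C: 6×0 + 3×1 + 8×4 + 9×2 + 5×2 + 8×1 = 71
D: 6×1 + 3×0 + 8×1 + 9×4 + 5×1 + 8×4 = 87
E: 6×3 + 3×2 + 8×2 + 9×0 + 5×0 + 8×2 = 56

A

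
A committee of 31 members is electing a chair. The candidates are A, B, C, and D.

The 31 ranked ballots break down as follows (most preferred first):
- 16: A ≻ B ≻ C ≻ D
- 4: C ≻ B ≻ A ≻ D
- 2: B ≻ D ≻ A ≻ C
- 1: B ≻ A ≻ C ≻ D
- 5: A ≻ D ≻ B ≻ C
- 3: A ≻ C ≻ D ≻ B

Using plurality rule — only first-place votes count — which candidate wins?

A

First-place votes: A 24, B 3, C 4, D 0.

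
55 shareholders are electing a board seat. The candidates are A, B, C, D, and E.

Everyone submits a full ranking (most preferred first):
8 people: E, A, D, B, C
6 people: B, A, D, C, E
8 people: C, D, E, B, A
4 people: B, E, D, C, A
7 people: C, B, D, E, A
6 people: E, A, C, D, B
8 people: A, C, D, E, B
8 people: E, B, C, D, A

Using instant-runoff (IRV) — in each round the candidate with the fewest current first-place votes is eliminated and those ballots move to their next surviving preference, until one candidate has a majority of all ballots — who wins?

C

Round 1: A 8, B 10, C 15, D 0, E 22. D eliminated.
Round 2: A 8, B 10, C 15, E 22. A eliminated.
Round 3: B 10, C 23, E 22. B eliminated.
Round 4: C 29, E 26. C has a majority (≥28).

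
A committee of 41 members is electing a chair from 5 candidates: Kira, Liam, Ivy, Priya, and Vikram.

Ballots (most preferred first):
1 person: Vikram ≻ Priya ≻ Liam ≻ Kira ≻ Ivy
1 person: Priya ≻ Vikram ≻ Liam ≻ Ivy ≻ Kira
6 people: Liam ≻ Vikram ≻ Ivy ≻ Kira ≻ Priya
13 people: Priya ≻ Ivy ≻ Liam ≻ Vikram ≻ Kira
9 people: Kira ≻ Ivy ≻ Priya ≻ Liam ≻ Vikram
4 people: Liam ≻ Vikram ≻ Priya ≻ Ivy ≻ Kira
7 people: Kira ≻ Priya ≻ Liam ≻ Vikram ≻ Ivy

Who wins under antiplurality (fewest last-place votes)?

Liam

Last-place votes: Kira 18, Liam 0, Ivy 8, Priya 6, Vikram 9.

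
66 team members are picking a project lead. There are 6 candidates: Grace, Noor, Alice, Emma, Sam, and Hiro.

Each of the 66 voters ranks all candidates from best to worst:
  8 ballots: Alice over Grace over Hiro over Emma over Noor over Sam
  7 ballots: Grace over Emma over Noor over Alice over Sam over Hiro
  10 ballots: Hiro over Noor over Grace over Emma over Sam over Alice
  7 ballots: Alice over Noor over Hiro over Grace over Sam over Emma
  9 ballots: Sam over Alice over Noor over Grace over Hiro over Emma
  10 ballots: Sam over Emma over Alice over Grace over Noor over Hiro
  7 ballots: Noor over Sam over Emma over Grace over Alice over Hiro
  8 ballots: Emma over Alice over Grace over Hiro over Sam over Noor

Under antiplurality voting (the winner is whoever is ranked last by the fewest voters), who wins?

Last-place votes: Grace 0, Noor 8, Alice 10, Emma 16, Sam 8, Hiro 24.

Grace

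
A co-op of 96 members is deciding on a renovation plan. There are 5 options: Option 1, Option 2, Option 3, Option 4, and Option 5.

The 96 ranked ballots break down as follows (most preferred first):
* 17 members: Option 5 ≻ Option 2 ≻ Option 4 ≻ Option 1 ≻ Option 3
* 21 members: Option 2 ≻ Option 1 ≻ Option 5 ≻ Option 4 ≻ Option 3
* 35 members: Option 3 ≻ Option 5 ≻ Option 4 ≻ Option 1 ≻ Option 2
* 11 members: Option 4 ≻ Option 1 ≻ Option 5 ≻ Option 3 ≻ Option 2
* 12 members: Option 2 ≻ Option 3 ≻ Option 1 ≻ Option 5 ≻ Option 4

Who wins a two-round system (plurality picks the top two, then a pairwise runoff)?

Option 2

Round 1 first-place votes: Option 1 0, Option 2 33, Option 3 35, Option 4 11, Option 5 17. Option 3 and Option 2 advance.
Runoff: Option 3 is ranked above Option 2 on 46 ballots, Option 2 above Option 3 on 50.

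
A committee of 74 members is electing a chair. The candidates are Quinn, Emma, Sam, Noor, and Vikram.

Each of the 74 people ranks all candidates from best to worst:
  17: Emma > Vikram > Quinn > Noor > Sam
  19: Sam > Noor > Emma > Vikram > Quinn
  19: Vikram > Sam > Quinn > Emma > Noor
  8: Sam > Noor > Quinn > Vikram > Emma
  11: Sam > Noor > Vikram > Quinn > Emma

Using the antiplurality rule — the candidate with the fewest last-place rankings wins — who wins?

Vikram

Last-place votes: Quinn 19, Emma 19, Sam 17, Noor 19, Vikram 0.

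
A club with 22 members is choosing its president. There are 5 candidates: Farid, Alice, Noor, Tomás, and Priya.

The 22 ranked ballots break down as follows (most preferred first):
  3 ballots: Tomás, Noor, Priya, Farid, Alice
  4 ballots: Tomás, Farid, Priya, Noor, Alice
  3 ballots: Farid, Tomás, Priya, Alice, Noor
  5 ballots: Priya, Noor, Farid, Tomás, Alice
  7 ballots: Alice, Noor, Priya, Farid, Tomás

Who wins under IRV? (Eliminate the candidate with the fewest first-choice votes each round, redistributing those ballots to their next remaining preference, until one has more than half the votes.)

Round 1: Farid 3, Alice 7, Noor 0, Tomás 7, Priya 5. Noor eliminated.
Round 2: Farid 3, Alice 7, Tomás 7, Priya 5. Farid eliminated.
Round 3: Alice 7, Tomás 10, Priya 5. Priya eliminated.
Round 4: Alice 7, Tomás 15. Tomás has a majority (≥12).

Tomás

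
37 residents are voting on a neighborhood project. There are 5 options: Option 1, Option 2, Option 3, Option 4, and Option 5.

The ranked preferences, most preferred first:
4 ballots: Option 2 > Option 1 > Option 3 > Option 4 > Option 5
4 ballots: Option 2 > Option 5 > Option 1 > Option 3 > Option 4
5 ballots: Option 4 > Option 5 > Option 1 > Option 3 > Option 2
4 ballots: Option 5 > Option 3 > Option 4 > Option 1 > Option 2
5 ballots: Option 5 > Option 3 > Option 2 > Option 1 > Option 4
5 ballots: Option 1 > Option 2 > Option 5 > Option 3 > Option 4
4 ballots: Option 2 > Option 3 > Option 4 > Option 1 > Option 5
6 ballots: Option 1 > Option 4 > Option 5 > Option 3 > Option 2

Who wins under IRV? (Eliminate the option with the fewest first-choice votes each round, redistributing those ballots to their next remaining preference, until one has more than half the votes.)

Option 5

Round 1: Option 1 11, Option 2 12, Option 3 0, Option 4 5, Option 5 9. Option 3 eliminated.
Round 2: Option 1 11, Option 2 12, Option 4 5, Option 5 9. Option 4 eliminated.
Round 3: Option 1 11, Option 2 12, Option 5 14. Option 1 eliminated.
Round 4: Option 2 17, Option 5 20. Option 5 has a majority (≥19).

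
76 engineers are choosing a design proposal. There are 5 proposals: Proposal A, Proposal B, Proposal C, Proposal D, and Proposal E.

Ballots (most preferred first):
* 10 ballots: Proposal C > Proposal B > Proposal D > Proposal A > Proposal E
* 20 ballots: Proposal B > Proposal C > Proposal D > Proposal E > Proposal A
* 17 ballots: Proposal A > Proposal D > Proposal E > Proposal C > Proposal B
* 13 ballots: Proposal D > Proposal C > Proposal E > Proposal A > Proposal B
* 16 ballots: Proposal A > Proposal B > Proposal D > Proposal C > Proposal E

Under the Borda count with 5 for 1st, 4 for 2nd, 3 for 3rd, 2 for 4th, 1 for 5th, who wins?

Proposal A: 10×2 + 20×1 + 17×5 + 13×2 + 16×5 = 231
Proposal B: 10×4 + 20×5 + 17×1 + 13×1 + 16×4 = 234
Proposal C: 10×5 + 20×4 + 17×2 + 13×4 + 16×2 = 248
Proposal D: 10×3 + 20×3 + 17×4 + 13×5 + 16×3 = 271
Proposal E: 10×1 + 20×2 + 17×3 + 13×3 + 16×1 = 156

Proposal D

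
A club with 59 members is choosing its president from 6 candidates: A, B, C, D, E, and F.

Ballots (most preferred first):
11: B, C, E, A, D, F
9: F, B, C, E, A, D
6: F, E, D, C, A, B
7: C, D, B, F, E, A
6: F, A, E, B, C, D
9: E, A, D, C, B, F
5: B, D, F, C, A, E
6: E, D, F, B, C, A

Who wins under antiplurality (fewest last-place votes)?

Last-place votes: A 13, B 6, C 0, D 15, E 5, F 20.

C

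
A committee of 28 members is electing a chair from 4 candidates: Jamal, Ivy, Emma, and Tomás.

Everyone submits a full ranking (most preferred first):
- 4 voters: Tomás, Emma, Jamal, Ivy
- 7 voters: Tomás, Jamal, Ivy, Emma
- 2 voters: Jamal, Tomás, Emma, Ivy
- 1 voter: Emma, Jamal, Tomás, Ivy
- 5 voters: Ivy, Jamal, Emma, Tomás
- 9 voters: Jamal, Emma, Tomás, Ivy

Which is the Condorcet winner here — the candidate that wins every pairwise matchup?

Jamal vs Ivy: 23–5
Jamal vs Emma: 23–5
Jamal vs Tomás: 17–11
Jamal beats every other candidate.

Jamal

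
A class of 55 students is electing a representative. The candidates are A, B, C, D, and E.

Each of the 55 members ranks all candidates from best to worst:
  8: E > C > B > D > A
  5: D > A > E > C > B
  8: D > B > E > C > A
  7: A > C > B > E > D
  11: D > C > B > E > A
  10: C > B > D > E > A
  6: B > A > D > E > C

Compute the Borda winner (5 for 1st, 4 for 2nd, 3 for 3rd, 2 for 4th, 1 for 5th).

D

A: 8×1 + 5×4 + 8×1 + 7×5 + 11×1 + 10×1 + 6×4 = 116
B: 8×3 + 5×1 + 8×4 + 7×3 + 11×3 + 10×4 + 6×5 = 185
C: 8×4 + 5×2 + 8×2 + 7×4 + 11×4 + 10×5 + 6×1 = 186
D: 8×2 + 5×5 + 8×5 + 7×1 + 11×5 + 10×3 + 6×3 = 191
E: 8×5 + 5×3 + 8×3 + 7×2 + 11×2 + 10×2 + 6×2 = 147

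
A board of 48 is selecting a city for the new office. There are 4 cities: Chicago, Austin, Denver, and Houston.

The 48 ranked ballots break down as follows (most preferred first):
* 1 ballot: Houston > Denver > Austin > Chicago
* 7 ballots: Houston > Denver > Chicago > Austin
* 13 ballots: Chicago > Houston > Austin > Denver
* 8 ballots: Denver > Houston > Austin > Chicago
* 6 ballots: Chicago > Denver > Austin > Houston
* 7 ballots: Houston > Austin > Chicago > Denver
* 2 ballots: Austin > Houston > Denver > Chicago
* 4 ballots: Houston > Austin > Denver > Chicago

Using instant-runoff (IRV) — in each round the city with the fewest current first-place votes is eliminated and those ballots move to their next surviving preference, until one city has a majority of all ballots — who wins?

Houston

Round 1: Chicago 19, Austin 2, Denver 8, Houston 19. Austin eliminated.
Round 2: Chicago 19, Denver 8, Houston 21. Denver eliminated.
Round 3: Chicago 19, Houston 29. Houston has a majority (≥25).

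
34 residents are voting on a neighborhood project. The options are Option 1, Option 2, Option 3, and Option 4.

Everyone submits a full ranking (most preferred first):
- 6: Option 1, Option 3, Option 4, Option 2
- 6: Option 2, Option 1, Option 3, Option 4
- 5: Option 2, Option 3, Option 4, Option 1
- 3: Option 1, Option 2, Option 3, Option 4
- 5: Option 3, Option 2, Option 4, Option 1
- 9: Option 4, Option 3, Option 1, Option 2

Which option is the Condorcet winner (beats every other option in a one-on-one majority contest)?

Option 3

Option 3 vs Option 1: 19–15
Option 3 vs Option 2: 20–14
Option 3 vs Option 4: 25–9
Option 3 beats every other option.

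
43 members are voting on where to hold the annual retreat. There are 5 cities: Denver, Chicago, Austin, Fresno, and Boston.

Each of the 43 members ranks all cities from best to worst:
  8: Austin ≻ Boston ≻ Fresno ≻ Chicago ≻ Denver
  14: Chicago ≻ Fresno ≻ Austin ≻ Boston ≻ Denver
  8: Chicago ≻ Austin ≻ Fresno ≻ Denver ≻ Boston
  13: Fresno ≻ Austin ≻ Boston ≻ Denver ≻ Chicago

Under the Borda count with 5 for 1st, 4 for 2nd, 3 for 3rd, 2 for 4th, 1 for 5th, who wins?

Denver: 8×1 + 14×1 + 8×2 + 13×2 = 64
Chicago: 8×2 + 14×5 + 8×5 + 13×1 = 139
Austin: 8×5 + 14×3 + 8×4 + 13×4 = 166
Fresno: 8×3 + 14×4 + 8×3 + 13×5 = 169
Boston: 8×4 + 14×2 + 8×1 + 13×3 = 107

Fresno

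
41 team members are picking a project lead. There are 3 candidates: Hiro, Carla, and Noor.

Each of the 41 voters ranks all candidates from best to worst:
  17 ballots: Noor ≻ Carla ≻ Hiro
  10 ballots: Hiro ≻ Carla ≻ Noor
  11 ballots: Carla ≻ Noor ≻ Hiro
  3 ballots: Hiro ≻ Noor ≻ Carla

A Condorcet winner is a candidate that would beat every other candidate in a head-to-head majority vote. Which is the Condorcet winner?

Carla vs Hiro: 28–13
Carla vs Noor: 21–20
Carla beats every other candidate.

Carla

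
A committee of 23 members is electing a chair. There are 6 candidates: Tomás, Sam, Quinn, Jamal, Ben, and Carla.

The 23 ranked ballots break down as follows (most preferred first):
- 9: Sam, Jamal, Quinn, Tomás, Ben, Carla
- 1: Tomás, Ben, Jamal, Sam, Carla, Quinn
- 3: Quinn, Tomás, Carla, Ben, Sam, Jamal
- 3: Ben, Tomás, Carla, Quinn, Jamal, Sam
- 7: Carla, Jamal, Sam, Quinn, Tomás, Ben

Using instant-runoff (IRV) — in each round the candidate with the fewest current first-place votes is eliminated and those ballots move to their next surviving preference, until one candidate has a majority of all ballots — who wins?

Round 1: Tomás 1, Sam 9, Quinn 3, Jamal 0, Ben 3, Carla 7. Jamal eliminated.
Round 2: Tomás 1, Sam 9, Quinn 3, Ben 3, Carla 7. Tomás eliminated.
Round 3: Sam 9, Quinn 3, Ben 4, Carla 7. Quinn eliminated.
Round 4: Sam 9, Ben 4, Carla 10. Ben eliminated.
Round 5: Sam 10, Carla 13. Carla has a majority (≥12).

Carla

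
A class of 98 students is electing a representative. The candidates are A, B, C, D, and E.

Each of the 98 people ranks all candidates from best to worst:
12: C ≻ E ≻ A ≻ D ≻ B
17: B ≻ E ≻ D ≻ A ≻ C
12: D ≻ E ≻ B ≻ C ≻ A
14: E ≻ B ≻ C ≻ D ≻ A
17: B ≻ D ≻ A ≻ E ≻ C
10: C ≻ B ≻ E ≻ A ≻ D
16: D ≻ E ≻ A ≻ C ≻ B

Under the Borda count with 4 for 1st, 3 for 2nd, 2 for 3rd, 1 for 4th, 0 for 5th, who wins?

E

A: 12×2 + 17×1 + 12×0 + 14×0 + 17×2 + 10×1 + 16×2 = 117
B: 12×0 + 17×4 + 12×2 + 14×3 + 17×4 + 10×3 + 16×0 = 232
C: 12×4 + 17×0 + 12×1 + 14×2 + 17×0 + 10×4 + 16×1 = 144
D: 12×1 + 17×2 + 12×4 + 14×1 + 17×3 + 10×0 + 16×4 = 223
E: 12×3 + 17×3 + 12×3 + 14×4 + 17×1 + 10×2 + 16×3 = 264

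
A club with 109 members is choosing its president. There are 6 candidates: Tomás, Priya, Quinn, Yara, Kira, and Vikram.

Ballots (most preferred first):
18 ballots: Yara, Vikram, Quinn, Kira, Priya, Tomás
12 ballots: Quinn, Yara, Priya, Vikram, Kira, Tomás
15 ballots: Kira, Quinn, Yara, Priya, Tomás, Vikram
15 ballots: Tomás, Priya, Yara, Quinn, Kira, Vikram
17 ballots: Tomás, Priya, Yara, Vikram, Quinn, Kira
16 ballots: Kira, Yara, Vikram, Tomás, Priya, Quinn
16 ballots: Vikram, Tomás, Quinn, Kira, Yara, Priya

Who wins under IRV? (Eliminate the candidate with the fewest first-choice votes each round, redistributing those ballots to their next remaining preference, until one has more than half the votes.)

Kira

Round 1: Tomás 32, Priya 0, Quinn 12, Yara 18, Kira 31, Vikram 16. Priya eliminated.
Round 2: Tomás 32, Quinn 12, Yara 18, Kira 31, Vikram 16. Quinn eliminated.
Round 3: Tomás 32, Yara 30, Kira 31, Vikram 16. Vikram eliminated.
Round 4: Tomás 48, Yara 30, Kira 31. Yara eliminated.
Round 5: Tomás 48, Kira 61. Kira has a majority (≥55).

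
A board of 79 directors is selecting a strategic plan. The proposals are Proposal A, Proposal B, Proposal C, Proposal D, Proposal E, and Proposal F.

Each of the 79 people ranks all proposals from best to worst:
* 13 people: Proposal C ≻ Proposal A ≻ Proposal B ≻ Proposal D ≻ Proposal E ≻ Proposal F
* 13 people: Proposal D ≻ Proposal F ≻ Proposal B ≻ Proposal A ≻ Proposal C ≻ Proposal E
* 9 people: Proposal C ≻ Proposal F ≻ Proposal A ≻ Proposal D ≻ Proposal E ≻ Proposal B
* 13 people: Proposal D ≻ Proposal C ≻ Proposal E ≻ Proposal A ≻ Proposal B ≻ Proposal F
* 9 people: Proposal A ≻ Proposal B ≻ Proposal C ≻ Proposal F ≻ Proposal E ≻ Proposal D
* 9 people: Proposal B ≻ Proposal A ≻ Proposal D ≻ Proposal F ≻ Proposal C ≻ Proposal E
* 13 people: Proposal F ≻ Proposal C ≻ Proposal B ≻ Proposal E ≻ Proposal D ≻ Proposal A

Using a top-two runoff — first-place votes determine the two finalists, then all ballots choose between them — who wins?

Round 1 first-place votes: Proposal A 9, Proposal B 9, Proposal C 22, Proposal D 26, Proposal E 0, Proposal F 13. Proposal D and Proposal C advance.
Runoff: Proposal D is ranked above Proposal C on 35 ballots, Proposal C above Proposal D on 44.

Proposal C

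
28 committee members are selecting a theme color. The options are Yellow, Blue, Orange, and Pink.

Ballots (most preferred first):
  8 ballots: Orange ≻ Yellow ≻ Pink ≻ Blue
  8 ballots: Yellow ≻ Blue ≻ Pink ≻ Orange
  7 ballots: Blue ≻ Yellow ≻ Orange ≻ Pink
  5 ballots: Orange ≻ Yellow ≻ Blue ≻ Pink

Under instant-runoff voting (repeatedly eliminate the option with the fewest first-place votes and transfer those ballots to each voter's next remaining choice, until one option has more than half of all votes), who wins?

Round 1: Yellow 8, Blue 7, Orange 13, Pink 0. Pink eliminated.
Round 2: Yellow 8, Blue 7, Orange 13. Blue eliminated.
Round 3: Yellow 15, Orange 13. Yellow has a majority (≥15).

Yellow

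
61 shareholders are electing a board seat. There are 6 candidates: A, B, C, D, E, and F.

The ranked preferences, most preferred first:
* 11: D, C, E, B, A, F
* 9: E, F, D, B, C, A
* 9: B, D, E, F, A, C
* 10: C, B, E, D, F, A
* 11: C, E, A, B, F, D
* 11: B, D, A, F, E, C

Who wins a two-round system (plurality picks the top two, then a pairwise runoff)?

Round 1 first-place votes: A 0, B 20, C 21, D 11, E 9, F 0. C and B advance.
Runoff: C is ranked above B on 32 ballots, B above C on 29.

C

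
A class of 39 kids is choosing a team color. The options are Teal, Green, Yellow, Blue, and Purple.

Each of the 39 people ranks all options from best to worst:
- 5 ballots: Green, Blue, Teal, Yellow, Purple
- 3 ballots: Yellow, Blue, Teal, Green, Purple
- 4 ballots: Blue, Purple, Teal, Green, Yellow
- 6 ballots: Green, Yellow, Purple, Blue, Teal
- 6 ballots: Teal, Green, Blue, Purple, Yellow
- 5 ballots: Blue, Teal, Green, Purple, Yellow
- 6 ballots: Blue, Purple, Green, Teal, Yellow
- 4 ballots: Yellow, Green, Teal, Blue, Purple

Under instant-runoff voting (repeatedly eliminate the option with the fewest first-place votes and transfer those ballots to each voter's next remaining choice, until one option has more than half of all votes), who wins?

Green

Round 1: Teal 6, Green 11, Yellow 7, Blue 15, Purple 0. Purple eliminated.
Round 2: Teal 6, Green 11, Yellow 7, Blue 15. Teal eliminated.
Round 3: Green 17, Yellow 7, Blue 15. Yellow eliminated.
Round 4: Green 21, Blue 18. Green has a majority (≥20).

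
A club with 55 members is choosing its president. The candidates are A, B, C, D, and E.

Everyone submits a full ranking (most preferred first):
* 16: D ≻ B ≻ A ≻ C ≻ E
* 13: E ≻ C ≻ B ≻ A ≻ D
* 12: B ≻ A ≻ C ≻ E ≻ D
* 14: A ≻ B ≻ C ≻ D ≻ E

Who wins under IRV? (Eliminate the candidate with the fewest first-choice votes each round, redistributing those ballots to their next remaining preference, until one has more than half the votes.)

A

Round 1: A 14, B 12, C 0, D 16, E 13. C eliminated.
Round 2: A 14, B 12, D 16, E 13. B eliminated.
Round 3: A 26, D 16, E 13. E eliminated.
Round 4: A 39, D 16. A has a majority (≥28).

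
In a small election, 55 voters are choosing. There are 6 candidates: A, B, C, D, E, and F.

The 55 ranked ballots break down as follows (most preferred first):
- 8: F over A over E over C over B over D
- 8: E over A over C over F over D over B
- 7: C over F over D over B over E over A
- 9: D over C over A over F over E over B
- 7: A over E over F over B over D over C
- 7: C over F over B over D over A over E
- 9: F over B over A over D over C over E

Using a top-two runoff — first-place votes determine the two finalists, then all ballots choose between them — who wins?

Round 1 first-place votes: A 7, B 0, C 14, D 9, E 8, F 17. F and C advance.
Runoff: F is ranked above C on 24 ballots, C above F on 31.

C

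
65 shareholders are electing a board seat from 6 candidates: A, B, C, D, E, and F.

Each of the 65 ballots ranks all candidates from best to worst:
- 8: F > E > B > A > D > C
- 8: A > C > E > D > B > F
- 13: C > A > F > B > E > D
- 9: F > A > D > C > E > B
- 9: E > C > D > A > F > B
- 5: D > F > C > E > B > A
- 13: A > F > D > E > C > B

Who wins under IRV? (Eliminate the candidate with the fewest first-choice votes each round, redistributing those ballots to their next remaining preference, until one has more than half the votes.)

Round 1: A 21, B 0, C 13, D 5, E 9, F 17. B eliminated.
Round 2: A 21, C 13, D 5, E 9, F 17. D eliminated.
Round 3: A 21, C 13, E 9, F 22. E eliminated.
Round 4: A 21, C 22, F 22. A eliminated.
Round 5: C 30, F 35. F has a majority (≥33).

F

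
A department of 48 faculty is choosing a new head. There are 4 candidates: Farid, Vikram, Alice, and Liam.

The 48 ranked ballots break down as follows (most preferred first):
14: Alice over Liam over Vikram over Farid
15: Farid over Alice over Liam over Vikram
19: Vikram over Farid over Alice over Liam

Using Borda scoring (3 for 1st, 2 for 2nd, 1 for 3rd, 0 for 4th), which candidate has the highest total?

Farid: 14×0 + 15×3 + 19×2 = 83
Vikram: 14×1 + 15×0 + 19×3 = 71
Alice: 14×3 + 15×2 + 19×1 = 91
Liam: 14×2 + 15×1 + 19×0 = 43

Alice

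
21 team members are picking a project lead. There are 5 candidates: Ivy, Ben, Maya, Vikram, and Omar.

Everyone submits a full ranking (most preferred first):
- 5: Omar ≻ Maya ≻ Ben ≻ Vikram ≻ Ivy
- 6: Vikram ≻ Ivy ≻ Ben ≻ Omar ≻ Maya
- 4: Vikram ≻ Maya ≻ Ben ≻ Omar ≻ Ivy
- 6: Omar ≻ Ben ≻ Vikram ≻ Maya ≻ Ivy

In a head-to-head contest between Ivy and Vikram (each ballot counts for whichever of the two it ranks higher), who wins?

Vikram

Ivy is ranked above Vikram on 0 ballots; Vikram above Ivy on 21.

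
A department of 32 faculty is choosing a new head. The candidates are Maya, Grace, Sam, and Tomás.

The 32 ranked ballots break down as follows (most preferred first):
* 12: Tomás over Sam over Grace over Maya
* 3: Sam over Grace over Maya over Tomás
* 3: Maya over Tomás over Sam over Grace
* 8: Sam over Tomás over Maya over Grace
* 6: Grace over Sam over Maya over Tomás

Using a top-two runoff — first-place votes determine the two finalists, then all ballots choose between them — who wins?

Sam

Round 1 first-place votes: Maya 3, Grace 6, Sam 11, Tomás 12. Tomás and Sam advance.
Runoff: Tomás is ranked above Sam on 15 ballots, Sam above Tomás on 17.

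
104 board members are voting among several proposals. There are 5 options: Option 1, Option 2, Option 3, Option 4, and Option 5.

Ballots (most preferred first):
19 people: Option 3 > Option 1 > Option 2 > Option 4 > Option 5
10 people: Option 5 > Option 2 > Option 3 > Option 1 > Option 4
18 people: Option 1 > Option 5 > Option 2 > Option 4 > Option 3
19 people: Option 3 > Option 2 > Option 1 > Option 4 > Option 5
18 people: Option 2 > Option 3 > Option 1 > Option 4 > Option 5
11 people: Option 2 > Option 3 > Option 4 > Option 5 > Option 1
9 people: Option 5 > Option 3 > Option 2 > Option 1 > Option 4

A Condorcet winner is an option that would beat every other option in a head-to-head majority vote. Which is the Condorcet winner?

Option 2

Option 2 vs Option 1: 67–37
Option 2 vs Option 3: 57–47
Option 2 vs Option 4: 104–0
Option 2 vs Option 5: 67–37
Option 2 beats every other option.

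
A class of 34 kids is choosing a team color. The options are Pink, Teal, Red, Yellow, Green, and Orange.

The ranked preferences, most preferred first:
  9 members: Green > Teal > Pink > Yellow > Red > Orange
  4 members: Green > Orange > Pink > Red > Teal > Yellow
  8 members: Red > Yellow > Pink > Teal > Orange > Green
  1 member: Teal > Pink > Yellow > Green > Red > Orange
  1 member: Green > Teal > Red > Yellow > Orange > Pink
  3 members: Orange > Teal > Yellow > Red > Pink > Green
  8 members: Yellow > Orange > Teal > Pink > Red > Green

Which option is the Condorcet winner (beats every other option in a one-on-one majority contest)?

Teal

Teal vs Pink: 22–12
Teal vs Red: 22–12
Teal vs Yellow: 18–16
Teal vs Green: 20–14
Teal vs Orange: 19–15
Teal beats every other option.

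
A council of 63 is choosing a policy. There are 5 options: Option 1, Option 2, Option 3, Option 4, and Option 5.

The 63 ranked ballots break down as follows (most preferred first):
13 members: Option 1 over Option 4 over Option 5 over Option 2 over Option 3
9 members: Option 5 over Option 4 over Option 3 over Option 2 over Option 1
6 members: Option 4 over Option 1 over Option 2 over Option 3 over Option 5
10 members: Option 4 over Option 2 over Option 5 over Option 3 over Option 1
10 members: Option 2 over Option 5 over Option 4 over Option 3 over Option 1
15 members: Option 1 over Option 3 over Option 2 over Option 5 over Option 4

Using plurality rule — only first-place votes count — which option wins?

First-place votes: Option 1 28, Option 2 10, Option 3 0, Option 4 16, Option 5 9.

Option 1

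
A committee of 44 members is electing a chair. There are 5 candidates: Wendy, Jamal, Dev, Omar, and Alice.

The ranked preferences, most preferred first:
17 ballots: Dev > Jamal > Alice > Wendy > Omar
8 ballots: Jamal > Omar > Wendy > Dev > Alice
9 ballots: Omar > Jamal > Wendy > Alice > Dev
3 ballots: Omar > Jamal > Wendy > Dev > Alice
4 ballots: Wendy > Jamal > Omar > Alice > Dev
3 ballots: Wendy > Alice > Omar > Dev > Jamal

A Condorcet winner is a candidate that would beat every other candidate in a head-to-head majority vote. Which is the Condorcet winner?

Jamal vs Wendy: 37–7
Jamal vs Dev: 24–20
Jamal vs Omar: 29–15
Jamal vs Alice: 41–3
Jamal beats every other candidate.

Jamal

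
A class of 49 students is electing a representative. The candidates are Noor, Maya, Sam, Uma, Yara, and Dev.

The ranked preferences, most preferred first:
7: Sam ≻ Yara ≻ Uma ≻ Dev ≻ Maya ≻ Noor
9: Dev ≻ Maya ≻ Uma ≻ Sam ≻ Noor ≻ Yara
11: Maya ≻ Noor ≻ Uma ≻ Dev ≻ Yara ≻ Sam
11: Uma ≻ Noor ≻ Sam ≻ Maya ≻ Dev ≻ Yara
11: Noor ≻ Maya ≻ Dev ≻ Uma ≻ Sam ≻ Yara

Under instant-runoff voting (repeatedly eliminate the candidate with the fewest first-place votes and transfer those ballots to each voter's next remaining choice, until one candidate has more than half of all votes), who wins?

Round 1: Noor 11, Maya 11, Sam 7, Uma 11, Yara 0, Dev 9. Yara eliminated.
Round 2: Noor 11, Maya 11, Sam 7, Uma 11, Dev 9. Sam eliminated.
Round 3: Noor 11, Maya 11, Uma 18, Dev 9. Dev eliminated.
Round 4: Noor 11, Maya 20, Uma 18. Noor eliminated.
Round 5: Maya 31, Uma 18. Maya has a majority (≥25).

Maya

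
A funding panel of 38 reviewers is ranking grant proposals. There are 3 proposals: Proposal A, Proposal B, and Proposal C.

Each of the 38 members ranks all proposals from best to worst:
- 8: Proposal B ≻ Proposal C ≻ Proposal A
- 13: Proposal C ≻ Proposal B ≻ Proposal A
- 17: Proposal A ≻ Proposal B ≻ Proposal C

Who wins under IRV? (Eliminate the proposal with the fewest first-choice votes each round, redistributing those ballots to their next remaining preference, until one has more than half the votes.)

Round 1: Proposal A 17, Proposal B 8, Proposal C 13. Proposal B eliminated.
Round 2: Proposal A 17, Proposal C 21. Proposal C has a majority (≥20).

Proposal C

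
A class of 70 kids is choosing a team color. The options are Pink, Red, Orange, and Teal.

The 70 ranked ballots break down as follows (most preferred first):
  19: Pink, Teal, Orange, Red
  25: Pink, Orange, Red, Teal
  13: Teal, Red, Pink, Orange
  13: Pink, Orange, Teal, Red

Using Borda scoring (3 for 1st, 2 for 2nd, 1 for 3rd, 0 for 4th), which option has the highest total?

Pink

Pink: 19×3 + 25×3 + 13×1 + 13×3 = 184
Red: 19×0 + 25×1 + 13×2 + 13×0 = 51
Orange: 19×1 + 25×2 + 13×0 + 13×2 = 95
Teal: 19×2 + 25×0 + 13×3 + 13×1 = 90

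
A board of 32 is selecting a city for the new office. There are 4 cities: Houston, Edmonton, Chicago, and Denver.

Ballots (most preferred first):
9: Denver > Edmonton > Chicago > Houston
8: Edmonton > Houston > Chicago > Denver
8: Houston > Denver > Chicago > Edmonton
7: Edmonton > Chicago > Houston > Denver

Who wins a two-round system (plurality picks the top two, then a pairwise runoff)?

Round 1 first-place votes: Houston 8, Edmonton 15, Chicago 0, Denver 9. Edmonton and Denver advance.
Runoff: Edmonton is ranked above Denver on 15 ballots, Denver above Edmonton on 17.

Denver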